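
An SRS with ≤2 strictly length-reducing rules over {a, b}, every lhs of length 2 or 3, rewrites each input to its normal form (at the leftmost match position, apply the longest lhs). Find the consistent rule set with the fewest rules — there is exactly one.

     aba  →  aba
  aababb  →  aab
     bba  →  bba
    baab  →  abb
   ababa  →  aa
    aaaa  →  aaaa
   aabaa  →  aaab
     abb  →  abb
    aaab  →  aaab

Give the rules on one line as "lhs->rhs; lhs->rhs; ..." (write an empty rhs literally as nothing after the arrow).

baa->ab; bab->

  | aba
  | aababb => aab
  | bba
  | baab => abb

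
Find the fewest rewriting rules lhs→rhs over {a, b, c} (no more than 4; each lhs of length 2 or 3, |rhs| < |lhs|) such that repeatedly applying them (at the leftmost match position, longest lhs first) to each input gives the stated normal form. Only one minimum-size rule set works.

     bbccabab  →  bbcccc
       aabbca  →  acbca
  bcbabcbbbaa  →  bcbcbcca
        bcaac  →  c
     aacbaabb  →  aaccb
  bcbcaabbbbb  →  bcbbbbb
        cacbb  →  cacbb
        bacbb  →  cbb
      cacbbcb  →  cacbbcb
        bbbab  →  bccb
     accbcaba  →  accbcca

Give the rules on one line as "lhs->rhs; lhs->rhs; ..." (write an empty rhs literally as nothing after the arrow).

  | bbccabab => bbcccab => bbcccc
  | aabbca => acbca
  | bcbabcbbbaa => bcbcbbbaa => bcbcbcca
  | bcaac => bac => c

ab->c; ba->; bba->cc; caa->a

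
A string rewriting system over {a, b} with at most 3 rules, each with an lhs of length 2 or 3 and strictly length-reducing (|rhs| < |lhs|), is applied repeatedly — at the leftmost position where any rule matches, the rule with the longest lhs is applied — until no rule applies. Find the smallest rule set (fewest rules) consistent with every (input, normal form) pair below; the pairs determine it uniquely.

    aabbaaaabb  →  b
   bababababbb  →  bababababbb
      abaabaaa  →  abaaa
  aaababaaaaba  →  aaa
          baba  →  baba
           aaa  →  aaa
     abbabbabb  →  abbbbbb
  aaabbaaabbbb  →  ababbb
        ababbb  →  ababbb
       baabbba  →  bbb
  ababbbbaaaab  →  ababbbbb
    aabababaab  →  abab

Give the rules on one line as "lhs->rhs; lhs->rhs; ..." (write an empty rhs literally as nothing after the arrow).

  | aabbaaaabb => baaaabb => baab => b
  | bababababbb
  | abaabaaa => abaaa
  | aaababaaaaba => aabaaaaba => aaaaba => aaa

aab->; bba->bb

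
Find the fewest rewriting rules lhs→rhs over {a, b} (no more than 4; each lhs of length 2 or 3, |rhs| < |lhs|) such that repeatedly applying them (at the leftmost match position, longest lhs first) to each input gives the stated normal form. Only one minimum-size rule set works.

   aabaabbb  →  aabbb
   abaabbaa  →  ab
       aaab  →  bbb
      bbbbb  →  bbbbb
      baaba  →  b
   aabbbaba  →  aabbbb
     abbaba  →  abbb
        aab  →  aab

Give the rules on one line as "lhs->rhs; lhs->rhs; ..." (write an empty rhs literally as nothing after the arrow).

  | aabaabbb => aabbb
  | abaabbaa => abbaa => ab
  | aaab => bbb
  | bbbbb

aaa->bb; ba->b; baa->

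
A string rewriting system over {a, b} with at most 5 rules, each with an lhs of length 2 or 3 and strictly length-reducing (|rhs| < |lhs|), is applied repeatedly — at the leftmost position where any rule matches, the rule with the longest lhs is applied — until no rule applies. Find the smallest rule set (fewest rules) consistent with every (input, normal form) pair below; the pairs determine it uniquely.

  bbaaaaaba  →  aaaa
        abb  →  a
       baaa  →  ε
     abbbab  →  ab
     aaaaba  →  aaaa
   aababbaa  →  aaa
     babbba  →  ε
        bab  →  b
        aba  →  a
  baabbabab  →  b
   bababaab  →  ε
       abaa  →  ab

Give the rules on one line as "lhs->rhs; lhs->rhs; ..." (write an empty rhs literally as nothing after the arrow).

ba->; baa->b; bb->; bba->

  | bbaaaaaba => aaaaba => aaaa
  | abb => a
  | baaa => ba => ε
  | abbbab => abab => ab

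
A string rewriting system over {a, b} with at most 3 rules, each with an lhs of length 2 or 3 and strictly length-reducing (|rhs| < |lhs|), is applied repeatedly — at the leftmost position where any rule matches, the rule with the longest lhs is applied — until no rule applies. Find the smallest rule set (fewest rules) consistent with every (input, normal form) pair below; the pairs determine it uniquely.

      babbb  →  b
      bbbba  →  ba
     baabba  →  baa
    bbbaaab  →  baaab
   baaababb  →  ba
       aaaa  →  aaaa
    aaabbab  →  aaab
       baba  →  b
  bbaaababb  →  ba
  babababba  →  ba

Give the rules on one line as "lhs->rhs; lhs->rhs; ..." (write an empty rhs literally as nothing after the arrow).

  | babbb => bb => b
  | bbbba => bbba => bba => ba
  | baabba => baa
  | bbbaaab => bbaaab => baaab

aba->; abb->; bb->b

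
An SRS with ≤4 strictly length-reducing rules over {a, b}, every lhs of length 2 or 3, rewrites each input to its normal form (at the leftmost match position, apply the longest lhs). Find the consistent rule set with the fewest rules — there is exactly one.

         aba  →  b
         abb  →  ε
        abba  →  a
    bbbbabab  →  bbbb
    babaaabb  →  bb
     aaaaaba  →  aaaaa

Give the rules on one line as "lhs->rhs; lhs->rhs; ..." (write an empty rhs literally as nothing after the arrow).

  | aba => ab => b
  | abb => ε
  | abba => a
  | bbbbabab => bbbbabb => bbbb

aab->a; ab->b; aba->ab; abb->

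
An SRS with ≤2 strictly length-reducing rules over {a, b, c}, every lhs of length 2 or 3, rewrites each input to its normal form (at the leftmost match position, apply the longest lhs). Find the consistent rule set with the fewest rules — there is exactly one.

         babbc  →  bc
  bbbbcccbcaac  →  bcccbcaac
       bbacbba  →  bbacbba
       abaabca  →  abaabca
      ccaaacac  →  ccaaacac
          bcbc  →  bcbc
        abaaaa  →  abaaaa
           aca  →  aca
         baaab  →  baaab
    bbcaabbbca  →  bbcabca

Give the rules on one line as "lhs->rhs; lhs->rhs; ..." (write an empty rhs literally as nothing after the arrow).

abb->; bbb->

  | babbc => bc
  | bbbbcccbcaac => bcccbcaac
  | bbacbba
  | abaabca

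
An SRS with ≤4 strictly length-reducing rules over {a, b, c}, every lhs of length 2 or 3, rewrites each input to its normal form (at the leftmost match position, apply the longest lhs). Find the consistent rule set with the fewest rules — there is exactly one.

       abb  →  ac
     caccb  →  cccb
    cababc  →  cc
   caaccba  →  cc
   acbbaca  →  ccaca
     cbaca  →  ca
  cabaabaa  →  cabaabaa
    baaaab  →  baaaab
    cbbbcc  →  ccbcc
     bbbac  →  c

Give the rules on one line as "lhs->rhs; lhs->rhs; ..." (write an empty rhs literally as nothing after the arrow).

  | abb => ac
  | caccb => cccb
  | cababc => cabc => cc
  | caaccba => caccba => cccba => cc

abc->c; acc->cc; bb->c; cba->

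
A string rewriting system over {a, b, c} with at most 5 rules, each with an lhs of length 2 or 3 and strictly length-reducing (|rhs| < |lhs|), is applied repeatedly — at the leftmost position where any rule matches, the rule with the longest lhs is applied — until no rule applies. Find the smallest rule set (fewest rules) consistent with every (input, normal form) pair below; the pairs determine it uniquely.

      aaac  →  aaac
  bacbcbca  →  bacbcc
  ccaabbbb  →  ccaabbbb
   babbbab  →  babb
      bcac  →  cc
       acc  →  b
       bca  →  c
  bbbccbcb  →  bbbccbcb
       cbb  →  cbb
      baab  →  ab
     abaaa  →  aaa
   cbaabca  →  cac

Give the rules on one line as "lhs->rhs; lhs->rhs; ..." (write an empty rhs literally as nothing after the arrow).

  | aaac
  | bacbcbca => bacbcc
  | ccaabbbb
  | babbbab => babb

acc->b; baa->a; bba->; bca->c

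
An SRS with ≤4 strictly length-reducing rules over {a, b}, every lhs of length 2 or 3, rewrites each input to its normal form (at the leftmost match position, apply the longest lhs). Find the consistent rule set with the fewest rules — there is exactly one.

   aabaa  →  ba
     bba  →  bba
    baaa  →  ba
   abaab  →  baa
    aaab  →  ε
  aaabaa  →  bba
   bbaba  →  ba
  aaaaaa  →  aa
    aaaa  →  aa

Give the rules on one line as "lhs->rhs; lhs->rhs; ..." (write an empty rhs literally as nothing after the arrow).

aaa->a; ab->; aba->bb; bab->aa

  | aabaa => abba => ba
  | bba
  | baaa => ba
  | abaab => bbab => baa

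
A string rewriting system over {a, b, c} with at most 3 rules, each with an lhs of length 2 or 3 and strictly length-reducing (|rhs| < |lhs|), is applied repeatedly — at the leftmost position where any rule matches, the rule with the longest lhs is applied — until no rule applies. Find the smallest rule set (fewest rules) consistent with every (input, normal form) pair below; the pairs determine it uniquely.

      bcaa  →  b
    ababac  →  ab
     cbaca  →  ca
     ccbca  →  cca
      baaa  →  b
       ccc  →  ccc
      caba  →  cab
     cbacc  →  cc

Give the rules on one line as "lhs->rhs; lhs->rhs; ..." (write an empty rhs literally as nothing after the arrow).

  | bcaa => aa => b
  | ababac => abbac => abbc => ab
  | cbaca => cbca => ca
  | ccbca => cca

aa->b; ba->b; bc->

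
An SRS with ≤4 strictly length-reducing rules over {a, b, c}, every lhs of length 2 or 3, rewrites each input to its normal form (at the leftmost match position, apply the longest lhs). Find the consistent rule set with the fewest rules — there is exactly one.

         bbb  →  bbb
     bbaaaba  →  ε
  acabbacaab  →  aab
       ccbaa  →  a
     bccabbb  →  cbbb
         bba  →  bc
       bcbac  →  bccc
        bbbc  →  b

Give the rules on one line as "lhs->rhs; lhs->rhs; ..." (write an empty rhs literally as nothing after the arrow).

aba->; ba->c; bbc->; ca->a

  | bbb
  | bbaaaba => bcaaba => baaba => caba => aba => ε
  | acabbacaab => aabbacaab => aabccaab => aabcaab => aabaab => aab
  | ccbaa => ccca => cca => ca => a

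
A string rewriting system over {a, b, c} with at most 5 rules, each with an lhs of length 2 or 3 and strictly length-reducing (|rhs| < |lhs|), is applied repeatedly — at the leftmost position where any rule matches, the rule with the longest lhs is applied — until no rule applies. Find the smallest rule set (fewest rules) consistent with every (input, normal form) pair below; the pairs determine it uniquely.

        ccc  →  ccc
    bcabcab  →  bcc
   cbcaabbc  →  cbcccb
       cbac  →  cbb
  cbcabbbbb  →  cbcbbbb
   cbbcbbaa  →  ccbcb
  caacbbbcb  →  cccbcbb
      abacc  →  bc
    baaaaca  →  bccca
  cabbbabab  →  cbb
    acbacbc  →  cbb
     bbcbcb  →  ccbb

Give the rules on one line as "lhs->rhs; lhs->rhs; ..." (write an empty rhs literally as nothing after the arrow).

aa->c; ab->; ac->b; bbc->cb

  | ccc
  | bcabcab => bccab => bcc
  | cbcaabbc => cbccbbc => cbcccb
  | cbac => cbb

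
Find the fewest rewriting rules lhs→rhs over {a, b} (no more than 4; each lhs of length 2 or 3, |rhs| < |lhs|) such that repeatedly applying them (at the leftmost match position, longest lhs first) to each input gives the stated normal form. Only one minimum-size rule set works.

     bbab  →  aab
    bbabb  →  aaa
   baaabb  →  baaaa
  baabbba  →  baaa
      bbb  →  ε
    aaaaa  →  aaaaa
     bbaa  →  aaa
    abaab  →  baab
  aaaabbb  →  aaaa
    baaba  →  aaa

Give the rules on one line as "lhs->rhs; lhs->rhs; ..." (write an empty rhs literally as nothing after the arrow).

aba->ba; bab->aa; bb->a; bbb->

  | bbab => aab
  | bbabb => aabb => aaa
  | baaabb => baaaa
  | baabbba => baaa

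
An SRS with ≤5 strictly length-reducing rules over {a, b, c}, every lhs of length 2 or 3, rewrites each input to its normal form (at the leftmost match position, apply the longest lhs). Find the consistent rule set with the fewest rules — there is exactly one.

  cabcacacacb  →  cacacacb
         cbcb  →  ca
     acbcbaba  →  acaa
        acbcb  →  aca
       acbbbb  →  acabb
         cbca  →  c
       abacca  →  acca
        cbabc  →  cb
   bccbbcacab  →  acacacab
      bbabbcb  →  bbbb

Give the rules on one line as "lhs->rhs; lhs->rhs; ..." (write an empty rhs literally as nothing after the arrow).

ba->; bc->b; bcc->ac; cbb->ca

  | cabcacacacb => cabacacacb => cacacacb
  | cbcb => cbb => ca
  | acbcbaba => acbbaba => acaaba => acaa
  | acbcb => acbb => aca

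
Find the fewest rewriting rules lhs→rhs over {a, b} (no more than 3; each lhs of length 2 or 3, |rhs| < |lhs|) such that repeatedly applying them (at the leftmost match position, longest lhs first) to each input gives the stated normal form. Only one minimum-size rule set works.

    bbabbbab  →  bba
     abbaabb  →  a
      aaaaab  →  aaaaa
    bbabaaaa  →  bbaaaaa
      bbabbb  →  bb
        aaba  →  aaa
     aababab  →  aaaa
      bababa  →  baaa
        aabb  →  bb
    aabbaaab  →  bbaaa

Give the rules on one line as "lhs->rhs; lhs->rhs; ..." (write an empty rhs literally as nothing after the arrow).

  | bbabbbab => bbbbbab => abbab => bbab => bba
  | abbaabb => bbaabb => bbabb => bbbb => ab => a
  | aaaaab => aaaaa
  | bbabaaaa => bbaaaaa

ab->a; abb->bb; bbb->a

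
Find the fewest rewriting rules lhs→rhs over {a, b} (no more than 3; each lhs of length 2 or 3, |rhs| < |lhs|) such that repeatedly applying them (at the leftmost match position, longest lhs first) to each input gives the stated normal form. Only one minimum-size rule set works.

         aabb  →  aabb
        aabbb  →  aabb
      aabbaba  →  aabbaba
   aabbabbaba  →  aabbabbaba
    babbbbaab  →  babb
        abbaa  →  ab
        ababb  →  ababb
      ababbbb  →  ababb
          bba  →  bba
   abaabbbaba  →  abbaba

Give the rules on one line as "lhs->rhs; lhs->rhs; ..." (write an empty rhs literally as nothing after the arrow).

baa->; bbb->bb

  | aabb
  | aabbb => aabb
  | aabbaba
  | aabbabbaba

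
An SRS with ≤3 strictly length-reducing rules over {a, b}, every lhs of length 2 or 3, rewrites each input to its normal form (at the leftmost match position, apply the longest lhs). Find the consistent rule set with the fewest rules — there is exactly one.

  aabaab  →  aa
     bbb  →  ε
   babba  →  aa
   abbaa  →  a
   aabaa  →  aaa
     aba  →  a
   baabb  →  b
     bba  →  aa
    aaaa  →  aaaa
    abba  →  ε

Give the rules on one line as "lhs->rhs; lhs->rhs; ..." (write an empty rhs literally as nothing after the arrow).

  | aabaab => aaab => aa
  | bbb => ab => ε
  | babba => bba => aa
  | abbaa => baa => a

ab->; ba->; bb->a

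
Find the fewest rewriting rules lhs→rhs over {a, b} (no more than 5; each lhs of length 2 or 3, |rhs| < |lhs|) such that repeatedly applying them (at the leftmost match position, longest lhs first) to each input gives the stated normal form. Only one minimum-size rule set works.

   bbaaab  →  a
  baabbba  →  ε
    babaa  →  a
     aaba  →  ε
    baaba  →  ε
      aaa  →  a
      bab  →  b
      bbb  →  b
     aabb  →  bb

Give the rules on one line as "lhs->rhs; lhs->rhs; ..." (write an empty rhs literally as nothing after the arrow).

aa->; ab->a; ba->; bbb->b

  | bbaaab => baab => ab => a
  | baabbba => abbba => abba => aba => aa => ε
  | babaa => baa => a
  | aaba => ba => ε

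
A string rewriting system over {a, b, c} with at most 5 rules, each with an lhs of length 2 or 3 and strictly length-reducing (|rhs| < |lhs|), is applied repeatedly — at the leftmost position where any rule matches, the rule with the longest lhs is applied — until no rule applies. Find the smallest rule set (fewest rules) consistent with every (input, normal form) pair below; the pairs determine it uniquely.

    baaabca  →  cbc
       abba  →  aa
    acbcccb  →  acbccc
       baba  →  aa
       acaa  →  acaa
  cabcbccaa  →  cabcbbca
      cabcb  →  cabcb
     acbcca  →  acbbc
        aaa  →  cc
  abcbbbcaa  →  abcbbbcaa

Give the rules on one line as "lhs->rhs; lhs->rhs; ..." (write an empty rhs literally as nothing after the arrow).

aaa->cc; ba->a; cca->bc; ccb->cc

  | baaabca => aaabca => ccbca => ccca => cbc
  | abba => aba => aa
  | acbcccb => acbccc
  | baba => aba => aa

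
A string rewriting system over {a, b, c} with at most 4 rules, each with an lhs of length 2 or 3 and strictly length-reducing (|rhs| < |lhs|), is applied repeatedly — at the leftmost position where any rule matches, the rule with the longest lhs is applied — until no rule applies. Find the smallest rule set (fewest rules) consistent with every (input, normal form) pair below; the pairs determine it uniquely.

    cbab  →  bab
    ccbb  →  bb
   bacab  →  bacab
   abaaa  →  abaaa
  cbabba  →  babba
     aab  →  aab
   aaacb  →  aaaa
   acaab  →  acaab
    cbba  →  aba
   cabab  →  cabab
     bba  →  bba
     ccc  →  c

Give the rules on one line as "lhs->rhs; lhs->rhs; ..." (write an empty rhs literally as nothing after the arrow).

  | cbab => bab
  | ccbb => bb
  | bacab
  | abaaa

cb->a; cba->ba; cc->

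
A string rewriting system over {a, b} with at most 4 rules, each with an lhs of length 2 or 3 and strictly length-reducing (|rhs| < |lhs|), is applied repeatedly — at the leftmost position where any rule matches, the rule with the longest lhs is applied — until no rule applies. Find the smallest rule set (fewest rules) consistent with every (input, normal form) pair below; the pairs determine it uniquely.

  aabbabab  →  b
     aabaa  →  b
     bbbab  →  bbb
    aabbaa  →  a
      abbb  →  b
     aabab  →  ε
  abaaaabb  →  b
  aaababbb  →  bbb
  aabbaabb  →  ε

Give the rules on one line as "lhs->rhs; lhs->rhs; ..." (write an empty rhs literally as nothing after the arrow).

aba->b; abb->ba; ba->

  | aabbabab => abaabab => babab => bab => b
  | aabaa => aba => b
  | bbbab => bbb
  | aabbaa => abaaa => baa => a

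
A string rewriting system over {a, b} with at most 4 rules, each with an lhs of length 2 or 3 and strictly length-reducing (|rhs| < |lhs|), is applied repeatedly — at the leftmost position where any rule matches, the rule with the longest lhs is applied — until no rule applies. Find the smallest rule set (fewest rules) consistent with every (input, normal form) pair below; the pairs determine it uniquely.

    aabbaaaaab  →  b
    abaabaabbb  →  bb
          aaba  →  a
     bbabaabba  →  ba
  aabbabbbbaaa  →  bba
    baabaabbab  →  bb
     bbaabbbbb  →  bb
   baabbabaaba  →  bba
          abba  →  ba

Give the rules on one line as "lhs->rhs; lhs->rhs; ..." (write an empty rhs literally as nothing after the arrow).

  | aabbaaaaab => abbaaaaab => baaaaab => baaaab => baaab => baab => bab => b
  | abaabaabbb => aabaabbb => abaabbb => aabbb => abbb => bb
  | aaba => aba => a
  | bbabaabba => bbaabba => bbabba => bbba => ba

aa->a; ab->; bbb->b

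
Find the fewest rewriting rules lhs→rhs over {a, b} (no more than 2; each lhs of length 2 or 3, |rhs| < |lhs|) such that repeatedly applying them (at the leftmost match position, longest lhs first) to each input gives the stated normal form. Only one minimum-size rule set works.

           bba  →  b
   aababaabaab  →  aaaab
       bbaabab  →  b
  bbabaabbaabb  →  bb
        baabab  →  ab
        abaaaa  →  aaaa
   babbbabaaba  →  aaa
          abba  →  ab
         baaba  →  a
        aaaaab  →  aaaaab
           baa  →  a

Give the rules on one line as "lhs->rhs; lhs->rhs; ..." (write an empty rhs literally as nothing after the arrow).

ba->; bbb->a

  | bba => b
  | aababaabaab => aabaabaab => aaabaab => aaaab
  | bbaabab => babab => bab => b
  | bbabaabbaabb => bbaabbaabb => babbaabb => bbaabb => babb => bb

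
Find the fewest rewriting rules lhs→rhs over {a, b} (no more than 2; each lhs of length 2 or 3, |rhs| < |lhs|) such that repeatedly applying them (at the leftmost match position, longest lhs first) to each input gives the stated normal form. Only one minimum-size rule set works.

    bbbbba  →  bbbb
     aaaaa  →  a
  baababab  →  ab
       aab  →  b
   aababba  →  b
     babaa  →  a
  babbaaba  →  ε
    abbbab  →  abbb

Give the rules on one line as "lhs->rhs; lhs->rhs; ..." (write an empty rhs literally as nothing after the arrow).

  | bbbbba => bbbb
  | aaaaa => aaa => a
  | baababab => ababab => abab => ab
  | aab => b

aa->; ba->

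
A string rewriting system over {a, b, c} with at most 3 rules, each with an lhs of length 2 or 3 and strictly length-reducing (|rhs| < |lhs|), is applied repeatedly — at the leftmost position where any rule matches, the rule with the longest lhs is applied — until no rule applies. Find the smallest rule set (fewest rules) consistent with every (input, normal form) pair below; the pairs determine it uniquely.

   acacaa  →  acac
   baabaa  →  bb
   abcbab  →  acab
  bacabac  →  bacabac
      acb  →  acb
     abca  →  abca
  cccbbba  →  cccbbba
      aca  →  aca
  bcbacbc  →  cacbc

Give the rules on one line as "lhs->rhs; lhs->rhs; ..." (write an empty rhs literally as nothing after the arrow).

  | acacaa => acac
  | baabaa => bbaa => bb
  | abcbab => acab
  | bacabac

aa->; bcb->c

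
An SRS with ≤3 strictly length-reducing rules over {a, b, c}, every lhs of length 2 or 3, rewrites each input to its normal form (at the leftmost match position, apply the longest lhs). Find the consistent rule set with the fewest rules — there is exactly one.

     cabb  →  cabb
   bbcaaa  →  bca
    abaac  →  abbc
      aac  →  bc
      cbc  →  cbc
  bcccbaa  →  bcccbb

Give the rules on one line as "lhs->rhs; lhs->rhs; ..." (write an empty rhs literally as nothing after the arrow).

aa->b; bcb->c

  | cabb
  | bbcaaa => bbcba => bca
  | abaac => abbc
  | aac => bc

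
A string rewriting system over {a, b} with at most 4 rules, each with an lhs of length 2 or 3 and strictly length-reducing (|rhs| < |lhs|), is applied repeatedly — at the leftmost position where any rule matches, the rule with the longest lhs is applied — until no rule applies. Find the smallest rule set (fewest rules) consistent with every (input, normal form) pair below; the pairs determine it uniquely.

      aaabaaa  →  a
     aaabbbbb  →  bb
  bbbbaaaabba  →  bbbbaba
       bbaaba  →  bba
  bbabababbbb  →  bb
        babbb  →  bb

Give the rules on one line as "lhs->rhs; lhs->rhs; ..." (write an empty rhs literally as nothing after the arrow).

  | aaabaaa => aabaaa => aaaa => aaa => aa => a
  | aaabbbbb => aabbbbb => abbbb => bb
  | bbbbaaaabba => bbbbaaabba => bbbbaabba => bbbbaba
  | bbaaba => bbaa => bba

aa->a; aab->a; abb->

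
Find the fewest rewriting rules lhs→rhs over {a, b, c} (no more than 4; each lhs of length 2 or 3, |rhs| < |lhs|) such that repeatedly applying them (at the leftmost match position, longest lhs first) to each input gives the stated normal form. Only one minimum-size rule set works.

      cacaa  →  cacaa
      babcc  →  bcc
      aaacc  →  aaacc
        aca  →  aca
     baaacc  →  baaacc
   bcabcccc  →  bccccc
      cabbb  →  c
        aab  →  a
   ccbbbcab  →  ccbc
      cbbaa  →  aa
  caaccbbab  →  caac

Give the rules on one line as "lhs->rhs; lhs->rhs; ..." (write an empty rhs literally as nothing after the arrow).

  | cacaa
  | babcc => bcc
  | aaacc
  | aca

ab->; abb->cb; cbb->ab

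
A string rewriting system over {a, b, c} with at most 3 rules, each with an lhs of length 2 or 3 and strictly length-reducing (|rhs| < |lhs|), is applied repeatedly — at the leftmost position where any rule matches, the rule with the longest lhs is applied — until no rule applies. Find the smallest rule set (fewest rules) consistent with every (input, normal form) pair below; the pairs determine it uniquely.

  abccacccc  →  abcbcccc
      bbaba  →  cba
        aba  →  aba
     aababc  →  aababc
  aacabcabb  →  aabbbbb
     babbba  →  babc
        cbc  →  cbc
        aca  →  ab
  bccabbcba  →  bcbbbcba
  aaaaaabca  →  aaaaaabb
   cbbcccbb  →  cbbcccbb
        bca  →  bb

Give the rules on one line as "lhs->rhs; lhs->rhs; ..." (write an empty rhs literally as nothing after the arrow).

  | abccacccc => abcbcccc
  | bbaba => cba
  | aba
  | aababc

bba->c; ca->b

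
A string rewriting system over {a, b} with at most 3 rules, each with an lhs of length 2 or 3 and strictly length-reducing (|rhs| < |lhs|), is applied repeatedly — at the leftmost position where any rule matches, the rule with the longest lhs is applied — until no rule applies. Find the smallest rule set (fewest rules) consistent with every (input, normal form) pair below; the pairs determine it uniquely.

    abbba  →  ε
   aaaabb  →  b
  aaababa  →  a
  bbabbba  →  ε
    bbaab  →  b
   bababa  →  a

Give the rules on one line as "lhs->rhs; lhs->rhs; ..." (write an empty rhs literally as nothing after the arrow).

aa->; ba->a; bb->b

  | abbba => abba => aba => aa => ε
  | aaaabb => aabb => bb => b
  | aaababa => ababa => aaba => ba => a
  | bbabbba => babbba => abbba => abba => aba => aa => ε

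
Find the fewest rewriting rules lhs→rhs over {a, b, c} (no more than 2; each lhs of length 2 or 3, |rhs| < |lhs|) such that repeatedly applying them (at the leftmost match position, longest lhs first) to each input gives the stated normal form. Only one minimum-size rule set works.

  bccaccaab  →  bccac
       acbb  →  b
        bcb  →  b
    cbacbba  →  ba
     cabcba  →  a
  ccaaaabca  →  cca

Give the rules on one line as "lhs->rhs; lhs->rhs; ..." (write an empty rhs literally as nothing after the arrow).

ab->b; cb->

  | bccaccaab => bccaccab => bccaccb => bccac
  | acbb => ab => b
  | bcb => b
  | cbacbba => acbba => aba => ba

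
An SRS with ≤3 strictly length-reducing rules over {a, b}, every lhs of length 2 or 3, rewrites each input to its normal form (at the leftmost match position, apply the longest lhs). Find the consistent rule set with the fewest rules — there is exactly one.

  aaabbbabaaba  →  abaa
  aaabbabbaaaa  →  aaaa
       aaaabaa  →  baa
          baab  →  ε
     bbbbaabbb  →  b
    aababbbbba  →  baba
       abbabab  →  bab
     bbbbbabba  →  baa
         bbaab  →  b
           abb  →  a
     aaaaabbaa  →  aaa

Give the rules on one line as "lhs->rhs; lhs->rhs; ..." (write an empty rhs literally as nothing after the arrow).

aab->b; bb->

  | aaabbbabaaba => abbbabaaba => ababaaba => ababba => abaa
  | aaabbabbaaaa => abbabbaaaa => aabbaaaa => bbaaaa => aaaa
  | aaaabaa => aabaa => baa
  | baab => bb => ε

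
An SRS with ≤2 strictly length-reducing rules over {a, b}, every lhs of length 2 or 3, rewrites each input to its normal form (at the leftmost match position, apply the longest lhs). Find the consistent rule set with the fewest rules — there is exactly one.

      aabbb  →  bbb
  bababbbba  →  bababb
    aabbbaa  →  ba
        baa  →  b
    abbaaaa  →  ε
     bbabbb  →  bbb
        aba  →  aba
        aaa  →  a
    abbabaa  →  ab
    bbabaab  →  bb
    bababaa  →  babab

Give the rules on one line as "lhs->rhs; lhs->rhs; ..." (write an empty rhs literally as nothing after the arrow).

aa->; bba->

  | aabbb => bbb
  | bababbbba => bababb
  | aabbbaa => bbbaa => ba
  | baa => b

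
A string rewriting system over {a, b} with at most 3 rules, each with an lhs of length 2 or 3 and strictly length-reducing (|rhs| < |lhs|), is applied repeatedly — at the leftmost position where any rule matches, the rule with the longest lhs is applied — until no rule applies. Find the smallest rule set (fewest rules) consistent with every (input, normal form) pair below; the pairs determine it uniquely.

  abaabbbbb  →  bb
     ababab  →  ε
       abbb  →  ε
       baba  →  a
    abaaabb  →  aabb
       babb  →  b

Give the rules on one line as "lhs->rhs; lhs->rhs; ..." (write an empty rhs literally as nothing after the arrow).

aba->; bab->; bbb->ba

  | abaabbbbb => abbbbb => ababb => bb
  | ababab => bab => ε
  | abbb => aba => ε
  | baba => a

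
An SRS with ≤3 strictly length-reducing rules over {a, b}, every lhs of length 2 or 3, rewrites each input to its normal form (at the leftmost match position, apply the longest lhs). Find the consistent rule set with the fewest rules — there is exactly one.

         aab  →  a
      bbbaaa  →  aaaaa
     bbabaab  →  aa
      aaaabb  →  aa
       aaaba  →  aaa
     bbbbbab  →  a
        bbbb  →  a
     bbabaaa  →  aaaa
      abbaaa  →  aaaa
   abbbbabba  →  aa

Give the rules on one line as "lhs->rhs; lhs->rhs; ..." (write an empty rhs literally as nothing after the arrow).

aab->a; ba->a; bbb->aa

  | aab => a
  | bbbaaa => aaaaa
  | bbabaab => babaab => abaab => aaab => aa
  | aaaabb => aaab => aa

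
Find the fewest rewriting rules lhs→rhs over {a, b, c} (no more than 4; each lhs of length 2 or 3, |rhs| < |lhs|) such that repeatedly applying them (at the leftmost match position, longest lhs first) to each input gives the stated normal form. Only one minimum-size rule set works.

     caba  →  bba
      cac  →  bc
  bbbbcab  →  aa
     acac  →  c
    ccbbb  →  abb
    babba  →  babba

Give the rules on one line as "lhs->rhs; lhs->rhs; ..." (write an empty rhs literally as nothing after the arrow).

  | caba => bba
  | cac => bc
  | bbbbcab => abcab => abbb => aa
  | acac => c

aca->; bbb->a; ca->b; ccb->a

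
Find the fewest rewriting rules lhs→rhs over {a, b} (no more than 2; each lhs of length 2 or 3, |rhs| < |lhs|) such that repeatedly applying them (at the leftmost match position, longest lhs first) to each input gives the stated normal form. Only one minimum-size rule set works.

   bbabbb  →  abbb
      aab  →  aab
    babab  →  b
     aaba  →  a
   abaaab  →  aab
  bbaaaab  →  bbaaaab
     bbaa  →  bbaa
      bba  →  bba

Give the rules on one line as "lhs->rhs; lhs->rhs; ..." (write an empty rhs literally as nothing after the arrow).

  | bbabbb => babbb => abbb
  | aab
  | babab => abab => b
  | aaba => a

aba->; bab->ab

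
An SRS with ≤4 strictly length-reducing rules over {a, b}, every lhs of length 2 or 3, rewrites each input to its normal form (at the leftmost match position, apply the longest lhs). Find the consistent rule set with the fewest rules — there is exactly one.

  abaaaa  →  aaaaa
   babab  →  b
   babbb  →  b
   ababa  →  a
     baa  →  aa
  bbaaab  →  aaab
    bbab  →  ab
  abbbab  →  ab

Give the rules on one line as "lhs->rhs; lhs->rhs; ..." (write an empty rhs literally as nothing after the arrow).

  | abaaaa => aaaaa
  | babab => bab => b
  | babbb => bbb => b
  | ababa => aba => a

ba->; baa->aa; bb->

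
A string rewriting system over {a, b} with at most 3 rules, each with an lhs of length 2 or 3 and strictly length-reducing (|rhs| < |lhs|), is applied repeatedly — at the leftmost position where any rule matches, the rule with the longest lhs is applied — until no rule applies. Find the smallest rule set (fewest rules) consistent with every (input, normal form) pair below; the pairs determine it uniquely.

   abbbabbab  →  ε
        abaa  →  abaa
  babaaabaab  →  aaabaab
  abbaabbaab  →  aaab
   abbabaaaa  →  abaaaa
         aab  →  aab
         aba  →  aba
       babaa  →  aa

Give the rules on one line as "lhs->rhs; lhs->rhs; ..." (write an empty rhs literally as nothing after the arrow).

  | abbbabbab => babbab => bab => ε
  | abaa
  | babaaabaab => aaabaab
  | abbaabbaab => aabbaab => aaab

abb->; bab->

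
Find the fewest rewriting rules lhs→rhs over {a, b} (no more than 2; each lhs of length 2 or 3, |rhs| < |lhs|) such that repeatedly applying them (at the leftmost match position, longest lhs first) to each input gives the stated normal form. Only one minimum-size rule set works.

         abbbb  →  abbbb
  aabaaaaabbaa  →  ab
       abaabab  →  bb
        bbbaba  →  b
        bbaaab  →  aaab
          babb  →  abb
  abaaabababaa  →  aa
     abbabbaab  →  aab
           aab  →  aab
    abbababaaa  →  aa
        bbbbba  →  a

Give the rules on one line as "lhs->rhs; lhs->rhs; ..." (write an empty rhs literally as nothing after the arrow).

  | abbbb
  | aabaaaaabbaa => abaaaabbaa => baaabbaa => aaabbaa => aaabaa => aaba => ab
  | abaabab => babab => abab => bb
  | bbbaba => bbaba => baba => aba => b

aba->b; ba->a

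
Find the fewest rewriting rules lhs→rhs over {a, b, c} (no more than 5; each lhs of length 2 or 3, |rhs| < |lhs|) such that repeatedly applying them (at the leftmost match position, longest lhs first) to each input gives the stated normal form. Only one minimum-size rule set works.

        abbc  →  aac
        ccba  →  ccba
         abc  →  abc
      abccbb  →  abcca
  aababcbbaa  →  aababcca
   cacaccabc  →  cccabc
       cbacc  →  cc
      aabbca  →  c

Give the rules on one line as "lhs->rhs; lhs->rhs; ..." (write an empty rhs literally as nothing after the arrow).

aaa->ca; aca->; bac->; bb->a

  | abbc => aac
  | ccba
  | abc
  | abccbb => abcca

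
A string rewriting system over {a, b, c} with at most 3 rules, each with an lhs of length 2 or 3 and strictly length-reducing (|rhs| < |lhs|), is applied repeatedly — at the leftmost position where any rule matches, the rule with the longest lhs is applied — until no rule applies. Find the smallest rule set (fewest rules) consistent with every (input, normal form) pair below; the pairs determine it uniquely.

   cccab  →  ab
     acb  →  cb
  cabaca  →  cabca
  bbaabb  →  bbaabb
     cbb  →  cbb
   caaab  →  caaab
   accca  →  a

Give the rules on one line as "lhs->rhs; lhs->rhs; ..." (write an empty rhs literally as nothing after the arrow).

  | cccab => ab
  | acb => cb
  | cabaca => cabca
  | bbaabb

ac->c; ccc->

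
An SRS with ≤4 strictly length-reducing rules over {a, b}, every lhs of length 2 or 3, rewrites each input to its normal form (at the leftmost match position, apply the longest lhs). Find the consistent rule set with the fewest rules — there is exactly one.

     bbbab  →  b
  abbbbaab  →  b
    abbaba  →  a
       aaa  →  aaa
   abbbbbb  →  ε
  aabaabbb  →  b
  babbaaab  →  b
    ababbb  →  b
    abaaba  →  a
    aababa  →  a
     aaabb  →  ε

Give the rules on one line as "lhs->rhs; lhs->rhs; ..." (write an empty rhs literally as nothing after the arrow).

  | bbbab => bab => ab => b
  | abbbbaab => bbbbaab => bbaab => aab => ab => b
  | abbaba => bbaba => aba => ba => a
  | aaa

ab->b; ba->a; bb->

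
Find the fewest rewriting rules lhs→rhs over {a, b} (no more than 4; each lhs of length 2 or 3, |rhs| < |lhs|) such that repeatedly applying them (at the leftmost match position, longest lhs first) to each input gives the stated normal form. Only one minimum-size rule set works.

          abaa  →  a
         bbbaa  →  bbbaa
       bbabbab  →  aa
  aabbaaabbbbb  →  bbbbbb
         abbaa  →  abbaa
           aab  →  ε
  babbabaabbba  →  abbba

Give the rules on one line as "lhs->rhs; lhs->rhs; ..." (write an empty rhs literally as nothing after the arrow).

aaa->; aab->; aba->; bab->aa

  | abaa => a
  | bbbaa
  | bbabbab => baabab => bab => aa
  | aabbaaabbbbb => baaabbbbb => bbbbbb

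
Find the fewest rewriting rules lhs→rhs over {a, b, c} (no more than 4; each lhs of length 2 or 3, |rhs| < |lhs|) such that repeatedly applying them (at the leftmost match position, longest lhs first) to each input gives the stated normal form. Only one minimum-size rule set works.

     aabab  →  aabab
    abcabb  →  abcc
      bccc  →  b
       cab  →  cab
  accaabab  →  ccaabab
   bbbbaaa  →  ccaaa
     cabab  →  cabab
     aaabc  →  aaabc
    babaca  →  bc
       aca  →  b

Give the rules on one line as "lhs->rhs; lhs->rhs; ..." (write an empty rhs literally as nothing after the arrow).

ac->c; aca->b; bb->c; ccc->

  | aabab
  | abcabb => abcac => abcc
  | bccc => b
  | cab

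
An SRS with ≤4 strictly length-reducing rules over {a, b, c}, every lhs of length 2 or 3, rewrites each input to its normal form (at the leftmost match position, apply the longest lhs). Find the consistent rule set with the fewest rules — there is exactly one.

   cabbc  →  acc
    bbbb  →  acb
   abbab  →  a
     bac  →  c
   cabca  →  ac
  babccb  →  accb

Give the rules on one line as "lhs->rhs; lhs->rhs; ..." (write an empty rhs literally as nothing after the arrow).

  | cabbc => bbbc => acc
  | bbbb => acb
  | abbab => aba => a
  | bac => c

ba->; bab->a; bbb->ac; ca->b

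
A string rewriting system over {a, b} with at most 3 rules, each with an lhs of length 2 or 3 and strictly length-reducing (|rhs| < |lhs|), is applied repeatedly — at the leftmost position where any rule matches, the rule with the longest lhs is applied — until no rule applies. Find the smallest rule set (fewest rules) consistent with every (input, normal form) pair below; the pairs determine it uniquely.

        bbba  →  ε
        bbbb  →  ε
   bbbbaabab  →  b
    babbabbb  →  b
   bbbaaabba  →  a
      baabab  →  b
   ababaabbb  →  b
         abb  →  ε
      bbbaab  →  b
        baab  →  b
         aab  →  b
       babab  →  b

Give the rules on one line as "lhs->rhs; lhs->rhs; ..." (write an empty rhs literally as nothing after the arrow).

ab->b; ba->; bb->

  | bbba => ba => ε
  | bbbb => bb => ε
  | bbbbaabab => bbaabab => aabab => abab => bab => b
  | babbabbb => bbabbb => abbb => bbb => b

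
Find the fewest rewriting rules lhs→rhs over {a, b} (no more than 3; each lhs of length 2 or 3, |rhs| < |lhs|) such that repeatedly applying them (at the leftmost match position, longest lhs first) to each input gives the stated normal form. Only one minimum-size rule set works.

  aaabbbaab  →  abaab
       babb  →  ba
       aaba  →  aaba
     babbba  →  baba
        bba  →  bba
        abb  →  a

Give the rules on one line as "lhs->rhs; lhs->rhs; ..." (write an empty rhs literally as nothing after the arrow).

aaa->a; abb->a

  | aaabbbaab => abbbaab => abaab
  | babb => ba
  | aaba
  | babbba => baba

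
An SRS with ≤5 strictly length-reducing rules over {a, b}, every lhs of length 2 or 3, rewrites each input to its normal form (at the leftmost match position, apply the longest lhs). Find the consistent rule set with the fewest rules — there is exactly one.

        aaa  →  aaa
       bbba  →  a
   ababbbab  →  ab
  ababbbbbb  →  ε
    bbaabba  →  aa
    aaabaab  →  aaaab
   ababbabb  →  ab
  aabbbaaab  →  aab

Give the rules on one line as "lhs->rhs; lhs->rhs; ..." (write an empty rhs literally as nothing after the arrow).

  | aaa
  | bbba => ba => a
  | ababbbab => aabbbab => abbab => bab => ab
  | ababbbbbb => aabbbbbb => abbbbb => bbbb => bb => ε

abb->b; ba->a; baa->a; bb->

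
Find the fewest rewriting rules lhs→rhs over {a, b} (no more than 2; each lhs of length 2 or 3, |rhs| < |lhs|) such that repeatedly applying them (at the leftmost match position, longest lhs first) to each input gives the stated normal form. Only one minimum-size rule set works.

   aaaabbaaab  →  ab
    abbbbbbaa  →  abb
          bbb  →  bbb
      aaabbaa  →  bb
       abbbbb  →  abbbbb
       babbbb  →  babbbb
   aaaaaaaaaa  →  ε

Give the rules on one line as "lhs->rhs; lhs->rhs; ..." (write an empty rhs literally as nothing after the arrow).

aa->b; bba->

  | aaaabbaaab => baabbaaab => bbbbaaab => bbaab => ab
  | abbbbbbaa => abbbba => abb
  | bbb
  | aaabbaa => babbaa => baa => bb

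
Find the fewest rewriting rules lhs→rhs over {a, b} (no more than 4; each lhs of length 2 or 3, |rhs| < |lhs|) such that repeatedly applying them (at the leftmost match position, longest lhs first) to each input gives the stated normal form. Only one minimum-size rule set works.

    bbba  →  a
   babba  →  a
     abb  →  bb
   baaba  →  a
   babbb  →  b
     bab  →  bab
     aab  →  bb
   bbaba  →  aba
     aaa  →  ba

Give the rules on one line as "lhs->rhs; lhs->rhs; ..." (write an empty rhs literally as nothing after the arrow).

  | bbba => a
  | babba => bbba => a
  | abb => bb
  | baaba => bbba => a

aa->b; abb->bb; bba->a; bbb->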